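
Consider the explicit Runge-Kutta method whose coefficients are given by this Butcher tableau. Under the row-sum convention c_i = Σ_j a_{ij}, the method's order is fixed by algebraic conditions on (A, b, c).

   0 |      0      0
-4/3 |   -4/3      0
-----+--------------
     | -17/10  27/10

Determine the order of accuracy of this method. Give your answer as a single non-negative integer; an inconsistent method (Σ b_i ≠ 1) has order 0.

1

b = (-17/10, 27/10)
c = (0, -4/3)
Σ b_i: (-17/10)·1 + 27/10·1 = 1 ✓
b·c: 27/10·(-4/3) = -18/5 ≠ 1/2 ⇒ order 1.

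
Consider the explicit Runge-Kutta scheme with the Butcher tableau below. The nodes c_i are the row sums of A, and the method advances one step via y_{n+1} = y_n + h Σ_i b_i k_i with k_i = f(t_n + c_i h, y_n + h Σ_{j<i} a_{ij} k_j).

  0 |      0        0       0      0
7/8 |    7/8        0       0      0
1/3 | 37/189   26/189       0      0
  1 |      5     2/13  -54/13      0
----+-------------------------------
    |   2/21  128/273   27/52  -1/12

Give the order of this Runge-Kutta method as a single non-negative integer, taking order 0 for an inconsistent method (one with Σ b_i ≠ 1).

4

b = (2/21, 128/273, 27/52, -1/12)
c = (0, 7/8, 1/3, 1)
Ac = (0, 0, 13/108, -5/4)
Σ b_i: 2/21·1 + 128/273·1 + 27/52·1 + (-1/12)·1 = 1 ✓
b·c: 128/273·7/8 + 27/52·1/3 + (-1/12)·1 = 1/2 ✓
b·c²: 128/273·49/64 + 27/52·1/9 + (-1/12)·1 = 1/3 ✓
b·Ac: 27/52·13/108 + (-1/12)·(-5/4) = 1/6 ✓
b·c³: 128/273·343/512 + 27/52·1/27 + (-1/12)·1 = 1/4 ✓
b·(c∘Ac): 27/52·13/324 + (-1/12)·(-5/4) = 1/8 ✓
b·Ac²: 27/52·91/864 + (-1/12)·(-11/32) = 1/12 ✓
b·A²c: (-1/12)·(-1/2) = 1/24 ✓; 4 stages ⇒ order 4.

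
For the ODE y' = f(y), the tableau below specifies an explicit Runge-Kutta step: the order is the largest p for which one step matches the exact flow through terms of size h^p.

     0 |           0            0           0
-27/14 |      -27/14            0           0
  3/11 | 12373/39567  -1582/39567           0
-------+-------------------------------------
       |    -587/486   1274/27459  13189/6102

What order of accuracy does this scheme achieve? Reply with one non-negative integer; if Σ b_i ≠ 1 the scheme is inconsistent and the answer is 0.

b = (-587/486, 1274/27459, 13189/6102)
c = (0, -27/14, 3/11)
Ac = (0, 0, 1017/13189)
Σ b_i: (-587/486)·1 + 1274/27459·1 + 13189/6102·1 = 1 ✓
b·c: 1274/27459·(-27/14) + 13189/6102·3/11 = 1/2 ✓
b·c²: 1274/27459·729/196 + 13189/6102·9/121 = 1/3 ✓
b·Ac: 13189/6102·1017/13189 = 1/6 ✓; 3 stages ⇒ order 3.

3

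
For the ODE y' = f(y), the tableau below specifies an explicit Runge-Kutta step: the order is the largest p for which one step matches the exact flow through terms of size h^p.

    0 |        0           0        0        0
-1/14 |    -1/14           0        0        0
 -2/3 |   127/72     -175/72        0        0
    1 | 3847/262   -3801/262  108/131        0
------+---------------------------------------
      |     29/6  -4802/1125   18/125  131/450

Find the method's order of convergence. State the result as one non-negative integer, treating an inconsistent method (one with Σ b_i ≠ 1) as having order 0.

4

b = (29/6, -4802/1125, 18/125, 131/450)
c = (0, -1/14, -2/3, 1)
Ac = (0, 0, 25/144, 255/524)
Σ b_i: 29/6·1 + (-4802/1125)·1 + 18/125·1 + 131/450·1 = 1 ✓
b·c: (-4802/1125)·(-1/14) + 18/125·(-2/3) + 131/450·1 = 1/2 ✓
b·c²: (-4802/1125)·1/196 + 18/125·4/9 + 131/450·1 = 1/3 ✓
b·Ac: 18/125·25/144 + 131/450·255/524 = 1/6 ✓
b·c³: (-4802/1125)·(-1/2744) + 18/125·(-8/27) + 131/450·1 = 1/4 ✓
b·(c∘Ac): 18/125·(-25/216) + 131/450·255/524 = 1/8 ✓
b·Ac²: 18/125·(-25/2016) + 131/450·2145/7336 = 1/12 ✓
b·A²c: 131/450·75/524 = 1/24 ✓; 4 stages ⇒ order 4.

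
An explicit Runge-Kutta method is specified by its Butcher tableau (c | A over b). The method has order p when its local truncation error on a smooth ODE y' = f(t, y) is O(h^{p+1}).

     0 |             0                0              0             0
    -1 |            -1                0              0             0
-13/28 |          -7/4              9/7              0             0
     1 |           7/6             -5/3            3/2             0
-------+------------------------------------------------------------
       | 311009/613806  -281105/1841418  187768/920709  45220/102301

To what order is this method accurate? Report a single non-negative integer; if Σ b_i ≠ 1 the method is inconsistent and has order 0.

b = (311009/613806, -281105/1841418, 187768/920709, 45220/102301)
c = (0, -1, -13/28, 1)
Ac = (0, 0, -9/7, 163/168)
Σ b_i: 311009/613806·1 + (-281105/1841418)·1 + 187768/920709·1 + 45220/102301·1 = 1 ✓
b·c: (-281105/1841418)·(-1) + 187768/920709·(-13/28) + 45220/102301·1 = 1/2 ✓
b·c²: (-281105/1841418)·1 + 187768/920709·169/784 + 45220/102301·1 = 1/3 ✓
b·Ac: 187768/920709·(-9/7) + 45220/102301·163/168 = 1/6 ✓
b·c³: (-281105/1841418)·(-1) + 187768/920709·(-2197/21952) + 45220/102301·1 = 9869819/17186568 ≠ 1/4 ⇒ order 3.
b·(c∘Ac): 187768/920709·117/196 + 45220/102301·163/168 = 337969/613806 ≠ 1/8
b·Ac²: 187768/920709·9/7 + 45220/102301·(-6319/4704) = -5698753/17186568 ≠ 1/12
b·A²c: 45220/102301·(-27/14) = -87210/102301 ≠ 1/24

3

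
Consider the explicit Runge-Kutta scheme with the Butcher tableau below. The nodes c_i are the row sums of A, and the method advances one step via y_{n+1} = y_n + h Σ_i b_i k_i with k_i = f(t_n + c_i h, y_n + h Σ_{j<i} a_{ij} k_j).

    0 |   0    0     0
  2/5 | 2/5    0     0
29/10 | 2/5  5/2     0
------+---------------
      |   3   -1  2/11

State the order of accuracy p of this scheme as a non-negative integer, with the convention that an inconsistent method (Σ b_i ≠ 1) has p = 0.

b = (3, -1, 2/11)
c = (0, 2/5, 29/10)
Ac = (0, 0, 1)
Σ b_i: 3·1 + (-1)·1 + 2/11·1 = 24/11 ≠ 1 ⇒ order 0.

0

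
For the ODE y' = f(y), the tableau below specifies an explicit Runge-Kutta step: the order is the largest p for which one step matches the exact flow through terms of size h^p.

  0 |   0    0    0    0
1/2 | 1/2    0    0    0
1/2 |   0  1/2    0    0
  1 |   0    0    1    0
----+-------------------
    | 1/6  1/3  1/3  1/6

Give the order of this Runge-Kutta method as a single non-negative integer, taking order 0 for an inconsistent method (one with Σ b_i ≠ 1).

b = (1/6, 1/3, 1/3, 1/6)
c = (0, 1/2, 1/2, 1)
Ac = (0, 0, 1/4, 1/2)
Σ b_i: 1/6·1 + 1/3·1 + 1/3·1 + 1/6·1 = 1 ✓
b·c: 1/3·1/2 + 1/3·1/2 + 1/6·1 = 1/2 ✓
b·c²: 1/3·1/4 + 1/3·1/4 + 1/6·1 = 1/3 ✓
b·Ac: 1/3·1/4 + 1/6·1/2 = 1/6 ✓
b·c³: 1/3·1/8 + 1/3·1/8 + 1/6·1 = 1/4 ✓
b·(c∘Ac): 1/3·1/8 + 1/6·1/2 = 1/8 ✓
b·Ac²: 1/3·1/8 + 1/6·1/4 = 1/12 ✓
b·A²c: 1/6·1/4 = 1/24 ✓; 4 stages ⇒ order 4.

4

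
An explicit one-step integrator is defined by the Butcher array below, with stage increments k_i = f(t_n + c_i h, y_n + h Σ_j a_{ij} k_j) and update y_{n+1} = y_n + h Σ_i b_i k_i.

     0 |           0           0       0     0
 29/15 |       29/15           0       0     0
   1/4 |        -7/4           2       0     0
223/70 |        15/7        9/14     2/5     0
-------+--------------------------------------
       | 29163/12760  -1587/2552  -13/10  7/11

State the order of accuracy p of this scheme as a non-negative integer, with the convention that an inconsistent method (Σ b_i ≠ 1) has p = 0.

2

b = (29163/12760, -1587/2552, -13/10, 7/11)
c = (0, 29/15, 1/4, 223/70)
Ac = (0, 0, 58/15, 47/35)
Σ b_i: 29163/12760·1 + (-1587/2552)·1 + (-13/10)·1 + 7/11·1 = 1 ✓
b·c: (-1587/2552)·29/15 + (-13/10)·1/4 + 7/11·223/70 = 1/2 ✓
b·c²: (-1587/2552)·841/225 + (-13/10)·1/16 + 7/11·49729/4900 = 748933/184800 ≠ 1/3 ⇒ order 2.
b·Ac: (-13/10)·58/15 + 7/11·47/35 = -3442/825 ≠ 1/6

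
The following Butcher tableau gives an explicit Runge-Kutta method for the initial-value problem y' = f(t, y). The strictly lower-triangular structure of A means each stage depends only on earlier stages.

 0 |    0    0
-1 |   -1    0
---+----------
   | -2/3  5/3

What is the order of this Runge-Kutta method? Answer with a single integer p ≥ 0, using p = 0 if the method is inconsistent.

b = (-2/3, 5/3)
c = (0, -1)
Σ b_i: (-2/3)·1 + 5/3·1 = 1 ✓
b·c: 5/3·(-1) = -5/3 ≠ 1/2 ⇒ order 1.

1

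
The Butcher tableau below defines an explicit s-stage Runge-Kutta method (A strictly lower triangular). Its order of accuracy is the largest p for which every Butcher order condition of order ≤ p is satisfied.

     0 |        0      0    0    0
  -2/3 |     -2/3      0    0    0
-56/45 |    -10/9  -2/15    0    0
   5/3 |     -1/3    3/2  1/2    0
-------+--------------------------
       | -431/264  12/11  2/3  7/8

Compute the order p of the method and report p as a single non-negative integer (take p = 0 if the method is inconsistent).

1

b = (-431/264, 12/11, 2/3, 7/8)
c = (0, -2/3, -56/45, 5/3)
Ac = (0, 0, 4/45, -73/45)
Σ b_i: (-431/264)·1 + 12/11·1 + 2/3·1 + 7/8·1 = 1 ✓
b·c: 12/11·(-2/3) + 2/3·(-56/45) + 7/8·5/3 = -1171/11880 ≠ 1/2 ⇒ order 1.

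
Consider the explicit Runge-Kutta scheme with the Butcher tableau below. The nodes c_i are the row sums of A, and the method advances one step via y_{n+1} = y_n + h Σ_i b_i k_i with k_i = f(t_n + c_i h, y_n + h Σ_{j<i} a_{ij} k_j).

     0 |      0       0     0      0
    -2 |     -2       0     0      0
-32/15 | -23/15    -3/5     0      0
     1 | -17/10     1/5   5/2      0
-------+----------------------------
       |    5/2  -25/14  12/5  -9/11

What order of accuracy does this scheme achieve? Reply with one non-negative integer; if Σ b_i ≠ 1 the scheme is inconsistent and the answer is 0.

b = (5/2, -25/14, 12/5, -9/11)
c = (0, -2, -32/15, 1)
Ac = (0, 0, 6/5, -86/15)
Σ b_i: 5/2·1 + (-25/14)·1 + 12/5·1 + (-9/11)·1 = 884/385 ≠ 1 ⇒ order 0.

0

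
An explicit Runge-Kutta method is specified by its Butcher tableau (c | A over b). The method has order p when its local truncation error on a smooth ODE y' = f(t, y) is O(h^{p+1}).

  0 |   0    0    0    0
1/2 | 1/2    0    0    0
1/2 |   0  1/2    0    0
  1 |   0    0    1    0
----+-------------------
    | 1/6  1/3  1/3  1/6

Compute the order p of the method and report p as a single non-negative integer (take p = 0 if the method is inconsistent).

4

b = (1/6, 1/3, 1/3, 1/6)
c = (0, 1/2, 1/2, 1)
Ac = (0, 0, 1/4, 1/2)
Σ b_i: 1/6·1 + 1/3·1 + 1/3·1 + 1/6·1 = 1 ✓
b·c: 1/3·1/2 + 1/3·1/2 + 1/6·1 = 1/2 ✓
b·c²: 1/3·1/4 + 1/3·1/4 + 1/6·1 = 1/3 ✓
b·Ac: 1/3·1/4 + 1/6·1/2 = 1/6 ✓
b·c³: 1/3·1/8 + 1/3·1/8 + 1/6·1 = 1/4 ✓
b·(c∘Ac): 1/3·1/8 + 1/6·1/2 = 1/8 ✓
b·Ac²: 1/3·1/8 + 1/6·1/4 = 1/12 ✓
b·A²c: 1/6·1/4 = 1/24 ✓; 4 stages ⇒ order 4.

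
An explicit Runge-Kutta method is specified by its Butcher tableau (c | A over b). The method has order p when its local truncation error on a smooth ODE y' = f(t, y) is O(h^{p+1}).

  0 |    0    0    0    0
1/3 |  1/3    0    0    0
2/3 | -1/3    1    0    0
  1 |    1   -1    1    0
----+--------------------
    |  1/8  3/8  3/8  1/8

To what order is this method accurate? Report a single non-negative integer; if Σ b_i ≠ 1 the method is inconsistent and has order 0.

b = (1/8, 3/8, 3/8, 1/8)
c = (0, 1/3, 2/3, 1)
Ac = (0, 0, 1/3, 1/3)
Σ b_i: 1/8·1 + 3/8·1 + 3/8·1 + 1/8·1 = 1 ✓
b·c: 3/8·1/3 + 3/8·2/3 + 1/8·1 = 1/2 ✓
b·c²: 3/8·1/9 + 3/8·4/9 + 1/8·1 = 1/3 ✓
b·Ac: 3/8·1/3 + 1/8·1/3 = 1/6 ✓
b·c³: 3/8·1/27 + 3/8·8/27 + 1/8·1 = 1/4 ✓
b·(c∘Ac): 3/8·2/9 + 1/8·1/3 = 1/8 ✓
b·Ac²: 3/8·1/9 + 1/8·1/3 = 1/12 ✓
b·A²c: 1/8·1/3 = 1/24 ✓; 4 stages ⇒ order 4.

4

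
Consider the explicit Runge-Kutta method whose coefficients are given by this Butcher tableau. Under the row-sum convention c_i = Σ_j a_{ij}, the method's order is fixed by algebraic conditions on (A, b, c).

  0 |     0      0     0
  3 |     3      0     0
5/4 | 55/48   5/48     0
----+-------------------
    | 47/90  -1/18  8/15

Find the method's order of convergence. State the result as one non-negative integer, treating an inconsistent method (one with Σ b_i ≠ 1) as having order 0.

b = (47/90, -1/18, 8/15)
c = (0, 3, 5/4)
Ac = (0, 0, 5/16)
Σ b_i: 47/90·1 + (-1/18)·1 + 8/15·1 = 1 ✓
b·c: (-1/18)·3 + 8/15·5/4 = 1/2 ✓
b·c²: (-1/18)·9 + 8/15·25/16 = 1/3 ✓
b·Ac: 8/15·5/16 = 1/6 ✓; 3 stages ⇒ order 3.

3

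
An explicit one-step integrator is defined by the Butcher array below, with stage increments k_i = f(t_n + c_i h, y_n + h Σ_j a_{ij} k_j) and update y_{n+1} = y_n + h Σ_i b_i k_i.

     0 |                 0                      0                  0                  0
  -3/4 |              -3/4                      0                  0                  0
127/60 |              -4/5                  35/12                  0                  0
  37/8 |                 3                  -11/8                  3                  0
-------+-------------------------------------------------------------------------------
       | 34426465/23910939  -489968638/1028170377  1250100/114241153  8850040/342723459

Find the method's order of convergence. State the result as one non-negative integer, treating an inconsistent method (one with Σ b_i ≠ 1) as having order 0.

3

b = (34426465/23910939, -489968638/1028170377, 1250100/114241153, 8850040/342723459)
c = (0, -3/4, 127/60, 37/8)
Ac = (0, 0, -35/16, 1181/160)
Σ b_i: 34426465/23910939·1 + (-489968638/1028170377)·1 + 1250100/114241153·1 + 8850040/342723459·1 = 1 ✓
b·c: (-489968638/1028170377)·(-3/4) + 1250100/114241153·127/60 + 8850040/342723459·37/8 = 1/2 ✓
b·c²: (-489968638/1028170377)·9/16 + 1250100/114241153·16129/3600 + 8850040/342723459·1369/64 = 1/3 ✓
b·Ac: 1250100/114241153·(-35/16) + 8850040/342723459·1181/160 = 1/6 ✓
b·c³: (-489968638/1028170377)·(-27/64) + 1250100/114241153·2048383/216000 + 8850040/342723459·50653/512 = 7293141331/2550500160 ≠ 1/4 ⇒ order 3.
b·(c∘Ac): 1250100/114241153·(-889/192) + 8850040/342723459·43697/1280 = 211914779/255050016 ≠ 1/8
b·Ac²: 1250100/114241153·105/64 + 8850040/342723459·121607/9600 = 330027337/956437560 ≠ 1/12
b·A²c: 8850040/342723459·(-105/16) = -38718925/228482306 ≠ 1/24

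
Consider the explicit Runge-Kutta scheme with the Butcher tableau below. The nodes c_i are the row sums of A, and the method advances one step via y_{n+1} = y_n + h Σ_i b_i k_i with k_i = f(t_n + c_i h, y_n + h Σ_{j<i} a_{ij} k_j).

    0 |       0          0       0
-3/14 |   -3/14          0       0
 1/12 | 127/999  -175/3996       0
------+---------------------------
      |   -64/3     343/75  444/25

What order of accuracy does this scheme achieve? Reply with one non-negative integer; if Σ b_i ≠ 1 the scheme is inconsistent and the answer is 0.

b = (-64/3, 343/75, 444/25)
c = (0, -3/14, 1/12)
Ac = (0, 0, 25/2664)
Σ b_i: (-64/3)·1 + 343/75·1 + 444/25·1 = 1 ✓
b·c: 343/75·(-3/14) + 444/25·1/12 = 1/2 ✓
b·c²: 343/75·9/196 + 444/25·1/144 = 1/3 ✓
b·Ac: 444/25·25/2664 = 1/6 ✓; 3 stages ⇒ order 3.

3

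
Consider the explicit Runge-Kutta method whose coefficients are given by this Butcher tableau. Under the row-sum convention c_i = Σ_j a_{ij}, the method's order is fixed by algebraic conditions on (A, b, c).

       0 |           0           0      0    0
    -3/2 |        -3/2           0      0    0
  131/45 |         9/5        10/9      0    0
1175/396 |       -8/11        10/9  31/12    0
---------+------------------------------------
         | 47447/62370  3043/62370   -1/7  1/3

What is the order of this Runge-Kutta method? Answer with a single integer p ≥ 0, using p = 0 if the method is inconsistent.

b = (47447/62370, 3043/62370, -1/7, 1/3)
c = (0, -3/2, 131/45, 1175/396)
Ac = (0, 0, -5/3, 3161/540)
Σ b_i: 47447/62370·1 + 3043/62370·1 + (-1/7)·1 + 1/3·1 = 1 ✓
b·c: 3043/62370·(-3/2) + (-1/7)·131/45 + 1/3·1175/396 = 1/2 ✓
b·c²: 3043/62370·9/4 + (-1/7)·17161/2025 + 1/3·1380625/156816 = 150975997/82328400 ≠ 1/3 ⇒ order 2.
b·Ac: (-1/7)·(-5/3) + 1/3·3161/540 = 24827/11340 ≠ 1/6

2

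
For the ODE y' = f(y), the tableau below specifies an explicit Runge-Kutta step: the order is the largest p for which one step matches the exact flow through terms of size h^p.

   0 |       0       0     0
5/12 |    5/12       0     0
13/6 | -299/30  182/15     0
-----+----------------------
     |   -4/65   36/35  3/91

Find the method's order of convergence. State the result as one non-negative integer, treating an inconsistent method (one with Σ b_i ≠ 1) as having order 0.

3

b = (-4/65, 36/35, 3/91)
c = (0, 5/12, 13/6)
Ac = (0, 0, 91/18)
Σ b_i: (-4/65)·1 + 36/35·1 + 3/91·1 = 1 ✓
b·c: 36/35·5/12 + 3/91·13/6 = 1/2 ✓
b·c²: 36/35·25/144 + 3/91·169/36 = 1/3 ✓
b·Ac: 3/91·91/18 = 1/6 ✓; 3 stages ⇒ order 3.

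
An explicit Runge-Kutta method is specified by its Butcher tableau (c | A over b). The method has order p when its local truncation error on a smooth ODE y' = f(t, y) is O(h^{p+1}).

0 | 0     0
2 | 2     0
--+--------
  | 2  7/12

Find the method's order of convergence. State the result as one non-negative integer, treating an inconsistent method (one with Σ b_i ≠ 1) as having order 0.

b = (2, 7/12)
c = (0, 2)
Σ b_i: 2·1 + 7/12·1 = 31/12 ≠ 1 ⇒ order 0.

0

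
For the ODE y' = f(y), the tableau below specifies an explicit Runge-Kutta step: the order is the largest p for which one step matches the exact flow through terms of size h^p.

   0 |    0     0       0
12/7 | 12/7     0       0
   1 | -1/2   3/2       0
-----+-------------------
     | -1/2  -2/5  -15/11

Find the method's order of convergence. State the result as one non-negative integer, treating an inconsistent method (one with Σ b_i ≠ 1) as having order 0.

b = (-1/2, -2/5, -15/11)
c = (0, 12/7, 1)
Ac = (0, 0, 18/7)
Σ b_i: (-1/2)·1 + (-2/5)·1 + (-15/11)·1 = -249/110 ≠ 1 ⇒ order 0.

0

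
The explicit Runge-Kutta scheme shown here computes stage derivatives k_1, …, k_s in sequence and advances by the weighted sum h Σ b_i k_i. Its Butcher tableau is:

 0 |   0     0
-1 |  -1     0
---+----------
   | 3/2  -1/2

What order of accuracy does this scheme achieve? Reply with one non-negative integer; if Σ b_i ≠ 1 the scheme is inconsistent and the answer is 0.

2

b = (3/2, -1/2)
c = (0, -1)
Σ b_i: 3/2·1 + (-1/2)·1 = 1 ✓
b·c: (-1/2)·(-1) = 1/2 ✓; 2 stages ⇒ order 2.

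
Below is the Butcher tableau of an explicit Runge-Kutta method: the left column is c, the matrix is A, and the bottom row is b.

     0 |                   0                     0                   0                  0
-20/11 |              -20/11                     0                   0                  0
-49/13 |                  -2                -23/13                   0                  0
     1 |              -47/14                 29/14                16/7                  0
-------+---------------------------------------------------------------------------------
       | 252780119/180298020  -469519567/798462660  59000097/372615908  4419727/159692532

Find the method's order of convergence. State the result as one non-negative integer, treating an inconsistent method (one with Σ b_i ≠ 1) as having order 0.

3

b = (252780119/180298020, -469519567/798462660, 59000097/372615908, 4419727/159692532)
c = (0, -20/11, -49/13, 1)
Ac = (0, 0, 460/143, -12394/1001)
Σ b_i: 252780119/180298020·1 + (-469519567/798462660)·1 + 59000097/372615908·1 + 4419727/159692532·1 = 1 ✓
b·c: (-469519567/798462660)·(-20/11) + 59000097/372615908·(-49/13) + 4419727/159692532·1 = 1/2 ✓
b·c²: (-469519567/798462660)·400/121 + 59000097/372615908·2401/169 + 4419727/159692532·1 = 1/3 ✓
b·Ac: 59000097/372615908·460/143 + 4419727/159692532·(-12394/1001) = 1/6 ✓
b·c³: (-469519567/798462660)·(-8000/1331) + 59000097/372615908·(-117649/2197) + 4419727/159692532·1 = -54880777/11161306 ≠ 1/4 ⇒ order 3.
b·(c∘Ac): 59000097/372615908·(-22540/1859) + 4419727/159692532·(-12394/1001) = -448721303/198327822 ≠ 1/8
b·Ac²: 59000097/372615908·(-9200/1573) + 4419727/159692532·5628536/143143 = 29868178/184161549 ≠ 1/12
b·A²c: 4419727/159692532·7360/1001 = 625561360/3074081241 ≠ 1/24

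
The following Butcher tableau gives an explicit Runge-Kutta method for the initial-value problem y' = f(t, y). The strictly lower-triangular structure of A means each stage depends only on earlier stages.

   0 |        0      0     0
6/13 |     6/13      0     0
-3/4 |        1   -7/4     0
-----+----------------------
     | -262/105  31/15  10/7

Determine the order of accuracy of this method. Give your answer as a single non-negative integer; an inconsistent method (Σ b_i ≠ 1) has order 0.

1

b = (-262/105, 31/15, 10/7)
c = (0, 6/13, -3/4)
Ac = (0, 0, -21/26)
Σ b_i: (-262/105)·1 + 31/15·1 + 10/7·1 = 1 ✓
b·c: 31/15·6/13 + 10/7·(-3/4) = -107/910 ≠ 1/2 ⇒ order 1.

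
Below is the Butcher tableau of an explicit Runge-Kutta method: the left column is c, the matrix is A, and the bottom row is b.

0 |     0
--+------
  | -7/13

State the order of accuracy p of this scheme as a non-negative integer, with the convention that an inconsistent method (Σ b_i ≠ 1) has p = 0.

0

b = (-7/13)
c = (0)
Σ b_i: (-7/13)·1 = -7/13 ≠ 1 ⇒ order 0.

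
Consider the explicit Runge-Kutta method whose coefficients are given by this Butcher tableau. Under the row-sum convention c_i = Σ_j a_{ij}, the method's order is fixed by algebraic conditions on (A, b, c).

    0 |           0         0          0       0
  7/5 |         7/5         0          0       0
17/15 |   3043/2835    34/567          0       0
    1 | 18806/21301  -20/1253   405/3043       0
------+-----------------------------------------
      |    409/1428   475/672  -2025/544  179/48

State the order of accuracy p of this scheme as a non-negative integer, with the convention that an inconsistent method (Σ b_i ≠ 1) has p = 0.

b = (409/1428, 475/672, -2025/544, 179/48)
c = (0, 7/5, 17/15, 1)
Ac = (0, 0, 34/405, 23/179)
Σ b_i: 409/1428·1 + 475/672·1 + (-2025/544)·1 + 179/48·1 = 1 ✓
b·c: 475/672·7/5 + (-2025/544)·17/15 + 179/48·1 = 1/2 ✓
b·c²: 475/672·49/25 + (-2025/544)·289/225 + 179/48·1 = 1/3 ✓
b·Ac: (-2025/544)·34/405 + 179/48·23/179 = 1/6 ✓
b·c³: 475/672·343/125 + (-2025/544)·4913/3375 + 179/48·1 = 1/4 ✓
b·(c∘Ac): (-2025/544)·578/6075 + 179/48·23/179 = 1/8 ✓
b·Ac²: (-2025/544)·238/2025 + 179/48·25/179 = 1/12 ✓
b·A²c: 179/48·2/179 = 1/24 ✓; 4 stages ⇒ order 4.

4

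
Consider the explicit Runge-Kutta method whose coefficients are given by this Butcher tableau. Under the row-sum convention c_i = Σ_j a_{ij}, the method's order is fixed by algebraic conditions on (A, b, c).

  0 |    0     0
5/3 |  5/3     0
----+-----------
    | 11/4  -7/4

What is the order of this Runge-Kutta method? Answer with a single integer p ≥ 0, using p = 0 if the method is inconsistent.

b = (11/4, -7/4)
c = (0, 5/3)
Σ b_i: 11/4·1 + (-7/4)·1 = 1 ✓
b·c: (-7/4)·5/3 = -35/12 ≠ 1/2 ⇒ order 1.

1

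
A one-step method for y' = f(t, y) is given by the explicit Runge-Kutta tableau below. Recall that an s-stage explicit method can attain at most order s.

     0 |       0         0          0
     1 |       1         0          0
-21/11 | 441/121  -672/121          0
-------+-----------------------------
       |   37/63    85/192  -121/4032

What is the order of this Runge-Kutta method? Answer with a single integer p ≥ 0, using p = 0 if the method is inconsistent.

b = (37/63, 85/192, -121/4032)
c = (0, 1, -21/11)
Ac = (0, 0, -672/121)
Σ b_i: 37/63·1 + 85/192·1 + (-121/4032)·1 = 1 ✓
b·c: 85/192·1 + (-121/4032)·(-21/11) = 1/2 ✓
b·c²: 85/192·1 + (-121/4032)·441/121 = 1/3 ✓
b·Ac: (-121/4032)·(-672/121) = 1/6 ✓; 3 stages ⇒ order 3.

3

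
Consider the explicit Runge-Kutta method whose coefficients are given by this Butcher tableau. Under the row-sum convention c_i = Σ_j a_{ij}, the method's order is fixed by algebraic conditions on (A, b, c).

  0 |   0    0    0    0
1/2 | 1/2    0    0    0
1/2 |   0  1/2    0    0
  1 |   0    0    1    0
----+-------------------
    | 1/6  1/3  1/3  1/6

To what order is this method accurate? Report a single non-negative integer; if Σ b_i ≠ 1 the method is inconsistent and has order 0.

b = (1/6, 1/3, 1/3, 1/6)
c = (0, 1/2, 1/2, 1)
Ac = (0, 0, 1/4, 1/2)
Σ b_i: 1/6·1 + 1/3·1 + 1/3·1 + 1/6·1 = 1 ✓
b·c: 1/3·1/2 + 1/3·1/2 + 1/6·1 = 1/2 ✓
b·c²: 1/3·1/4 + 1/3·1/4 + 1/6·1 = 1/3 ✓
b·Ac: 1/3·1/4 + 1/6·1/2 = 1/6 ✓
b·c³: 1/3·1/8 + 1/3·1/8 + 1/6·1 = 1/4 ✓
b·(c∘Ac): 1/3·1/8 + 1/6·1/2 = 1/8 ✓
b·Ac²: 1/3·1/8 + 1/6·1/4 = 1/12 ✓
b·A²c: 1/6·1/4 = 1/24 ✓; 4 stages ⇒ order 4.

4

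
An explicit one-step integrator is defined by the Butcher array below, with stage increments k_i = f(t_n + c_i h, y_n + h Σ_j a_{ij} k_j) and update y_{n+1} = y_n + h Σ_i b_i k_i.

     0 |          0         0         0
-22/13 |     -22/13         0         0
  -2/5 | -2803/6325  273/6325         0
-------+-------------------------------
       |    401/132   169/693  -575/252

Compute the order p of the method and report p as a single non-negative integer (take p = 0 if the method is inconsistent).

b = (401/132, 169/693, -575/252)
c = (0, -22/13, -2/5)
Ac = (0, 0, -42/575)
Σ b_i: 401/132·1 + 169/693·1 + (-575/252)·1 = 1 ✓
b·c: 169/693·(-22/13) + (-575/252)·(-2/5) = 1/2 ✓
b·c²: 169/693·484/169 + (-575/252)·4/25 = 1/3 ✓
b·Ac: (-575/252)·(-42/575) = 1/6 ✓; 3 stages ⇒ order 3.

3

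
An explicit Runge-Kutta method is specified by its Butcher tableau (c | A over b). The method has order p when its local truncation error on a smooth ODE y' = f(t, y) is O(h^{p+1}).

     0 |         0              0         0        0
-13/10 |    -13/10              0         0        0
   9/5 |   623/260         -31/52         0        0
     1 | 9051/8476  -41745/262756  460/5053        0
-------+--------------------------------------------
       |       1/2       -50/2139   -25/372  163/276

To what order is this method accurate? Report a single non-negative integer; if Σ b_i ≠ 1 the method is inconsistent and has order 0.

b = (1/2, -50/2139, -25/372, 163/276)
c = (0, -13/10, 9/5, 1)
Ac = (0, 0, 31/40, 483/1304)
Σ b_i: 1/2·1 + (-50/2139)·1 + (-25/372)·1 + 163/276·1 = 1 ✓
b·c: (-50/2139)·(-13/10) + (-25/372)·9/5 + 163/276·1 = 1/2 ✓
b·c²: (-50/2139)·169/100 + (-25/372)·81/25 + 163/276·1 = 1/3 ✓
b·Ac: (-25/372)·31/40 + 163/276·483/1304 = 1/6 ✓
b·c³: (-50/2139)·(-2197/1000) + (-25/372)·729/125 + 163/276·1 = 1/4 ✓
b·(c∘Ac): (-25/372)·279/200 + 163/276·483/1304 = 1/8 ✓
b·Ac²: (-25/372)·(-403/400) + 163/276·69/2608 = 1/12 ✓
b·A²c: 163/276·23/326 = 1/24 ✓; 4 stages ⇒ order 4.

4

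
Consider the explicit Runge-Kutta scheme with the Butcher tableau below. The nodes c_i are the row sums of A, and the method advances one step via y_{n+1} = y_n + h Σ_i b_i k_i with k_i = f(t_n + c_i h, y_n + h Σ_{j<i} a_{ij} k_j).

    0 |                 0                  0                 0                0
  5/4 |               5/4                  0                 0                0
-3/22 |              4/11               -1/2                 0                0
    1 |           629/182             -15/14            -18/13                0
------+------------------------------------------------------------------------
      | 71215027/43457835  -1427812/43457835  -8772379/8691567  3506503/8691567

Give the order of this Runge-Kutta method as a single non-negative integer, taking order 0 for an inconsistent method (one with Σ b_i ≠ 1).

3

b = (71215027/43457835, -1427812/43457835, -8772379/8691567, 3506503/8691567)
c = (0, 5/4, -3/22, 1)
Ac = (0, 0, -5/8, -9213/8008)
Σ b_i: 71215027/43457835·1 + (-1427812/43457835)·1 + (-8772379/8691567)·1 + 3506503/8691567·1 = 1 ✓
b·c: (-1427812/43457835)·5/4 + (-8772379/8691567)·(-3/22) + 3506503/8691567·1 = 1/2 ✓
b·c²: (-1427812/43457835)·25/16 + (-8772379/8691567)·9/484 + 3506503/8691567·1 = 1/3 ✓
b·Ac: (-8772379/8691567)·(-5/8) + 3506503/8691567·(-9213/8008) = 1/6 ✓
b·c³: (-1427812/43457835)·125/64 + (-8772379/8691567)·(-27/10648) + 3506503/8691567·1 = 174299133/509905264 ≠ 1/4 ⇒ order 3.
b·(c∘Ac): (-8772379/8691567)·15/176 + 3506503/8691567·(-9213/8008) = -25502871/46355024 ≠ 1/8
b·Ac²: (-8772379/8691567)·(-25/32) + 3506503/8691567·(-598947/352352) = 78573221/764857896 ≠ 1/12
b·A²c: 3506503/8691567·45/52 = 4045965/11588756 ≠ 1/24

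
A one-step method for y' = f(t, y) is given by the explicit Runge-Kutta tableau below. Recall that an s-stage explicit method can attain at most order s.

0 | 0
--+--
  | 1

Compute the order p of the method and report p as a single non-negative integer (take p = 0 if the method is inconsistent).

1

b = (1)
c = (0)
Σ b_i: 1·1 = 1 ✓; 1 stage ⇒ order 1.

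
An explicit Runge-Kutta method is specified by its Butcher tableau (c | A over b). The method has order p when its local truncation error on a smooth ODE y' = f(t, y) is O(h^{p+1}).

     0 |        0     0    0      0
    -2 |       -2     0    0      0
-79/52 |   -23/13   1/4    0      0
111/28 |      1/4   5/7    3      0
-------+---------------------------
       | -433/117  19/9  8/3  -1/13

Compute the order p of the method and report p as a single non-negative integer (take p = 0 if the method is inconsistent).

b = (-433/117, 19/9, 8/3, -1/13)
c = (0, -2, -79/52, 111/28)
Ac = (0, 0, -1/2, -2179/364)
Σ b_i: (-433/117)·1 + 19/9·1 + 8/3·1 + (-1/13)·1 = 1 ✓
b·c: 19/9·(-2) + 8/3·(-79/52) + (-1/13)·111/28 = -28103/3276 ≠ 1/2 ⇒ order 1.

1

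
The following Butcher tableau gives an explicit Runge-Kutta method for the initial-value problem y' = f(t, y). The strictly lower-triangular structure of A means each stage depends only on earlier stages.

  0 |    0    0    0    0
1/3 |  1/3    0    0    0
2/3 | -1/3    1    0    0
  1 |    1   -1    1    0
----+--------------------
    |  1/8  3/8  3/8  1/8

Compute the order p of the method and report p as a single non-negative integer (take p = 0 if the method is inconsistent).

4

b = (1/8, 3/8, 3/8, 1/8)
c = (0, 1/3, 2/3, 1)
Ac = (0, 0, 1/3, 1/3)
Σ b_i: 1/8·1 + 3/8·1 + 3/8·1 + 1/8·1 = 1 ✓
b·c: 3/8·1/3 + 3/8·2/3 + 1/8·1 = 1/2 ✓
b·c²: 3/8·1/9 + 3/8·4/9 + 1/8·1 = 1/3 ✓
b·Ac: 3/8·1/3 + 1/8·1/3 = 1/6 ✓
b·c³: 3/8·1/27 + 3/8·8/27 + 1/8·1 = 1/4 ✓
b·(c∘Ac): 3/8·2/9 + 1/8·1/3 = 1/8 ✓
b·Ac²: 3/8·1/9 + 1/8·1/3 = 1/12 ✓
b·A²c: 1/8·1/3 = 1/24 ✓; 4 stages ⇒ order 4.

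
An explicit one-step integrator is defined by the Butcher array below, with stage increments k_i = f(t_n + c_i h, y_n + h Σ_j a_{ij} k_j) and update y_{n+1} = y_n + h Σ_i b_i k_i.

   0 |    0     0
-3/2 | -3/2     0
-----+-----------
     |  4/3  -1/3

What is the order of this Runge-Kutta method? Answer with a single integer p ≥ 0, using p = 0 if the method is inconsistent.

b = (4/3, -1/3)
c = (0, -3/2)
Σ b_i: 4/3·1 + (-1/3)·1 = 1 ✓
b·c: (-1/3)·(-3/2) = 1/2 ✓; 2 stages ⇒ order 2.

2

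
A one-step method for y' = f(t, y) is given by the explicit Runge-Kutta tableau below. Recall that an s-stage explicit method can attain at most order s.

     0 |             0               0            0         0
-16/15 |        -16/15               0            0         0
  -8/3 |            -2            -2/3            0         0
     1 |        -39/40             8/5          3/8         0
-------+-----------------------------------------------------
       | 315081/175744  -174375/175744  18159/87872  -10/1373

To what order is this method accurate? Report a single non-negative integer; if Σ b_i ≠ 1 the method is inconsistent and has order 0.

3

b = (315081/175744, -174375/175744, 18159/87872, -10/1373)
c = (0, -16/15, -8/3, 1)
Ac = (0, 0, 32/45, -203/75)
Σ b_i: 315081/175744·1 + (-174375/175744)·1 + 18159/87872·1 + (-10/1373)·1 = 1 ✓
b·c: (-174375/175744)·(-16/15) + 18159/87872·(-8/3) + (-10/1373)·1 = 1/2 ✓
b·c²: (-174375/175744)·256/225 + 18159/87872·64/9 + (-10/1373)·1 = 1/3 ✓
b·Ac: 18159/87872·32/45 + (-10/1373)·(-203/75) = 1/6 ✓
b·c³: (-174375/175744)·(-4096/3375) + 18159/87872·(-512/27) + (-10/1373)·1 = -33634/12357 ≠ 1/4 ⇒ order 3.
b·(c∘Ac): 18159/87872·(-256/135) + (-10/1373)·(-203/75) = -22994/61785 ≠ 1/8
b·Ac²: 18159/87872·(-512/675) + (-10/1373)·5048/1125 = -11704/61785 ≠ 1/12
b·A²c: (-10/1373)·4/15 = -8/4119 ≠ 1/24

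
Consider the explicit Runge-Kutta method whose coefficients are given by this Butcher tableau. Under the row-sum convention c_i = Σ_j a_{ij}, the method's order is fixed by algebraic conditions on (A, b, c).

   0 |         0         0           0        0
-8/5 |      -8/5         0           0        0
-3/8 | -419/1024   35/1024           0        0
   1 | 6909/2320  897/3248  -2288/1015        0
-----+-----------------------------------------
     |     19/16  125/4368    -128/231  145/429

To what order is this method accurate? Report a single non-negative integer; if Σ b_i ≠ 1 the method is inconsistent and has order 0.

4

b = (19/16, 125/4368, -128/231, 145/429)
c = (0, -8/5, -3/8, 1)
Ac = (0, 0, -7/128, 117/290)
Σ b_i: 19/16·1 + 125/4368·1 + (-128/231)·1 + 145/429·1 = 1 ✓
b·c: 125/4368·(-8/5) + (-128/231)·(-3/8) + 145/429·1 = 1/2 ✓
b·c²: 125/4368·64/25 + (-128/231)·9/64 + 145/429·1 = 1/3 ✓
b·Ac: (-128/231)·(-7/128) + 145/429·117/290 = 1/6 ✓
b·c³: 125/4368·(-512/125) + (-128/231)·(-27/512) + 145/429·1 = 1/4 ✓
b·(c∘Ac): (-128/231)·21/1024 + 145/429·117/290 = 1/8 ✓
b·Ac²: (-128/231)·7/80 + 145/429·39/100 = 1/12 ✓
b·A²c: 145/429·143/1160 = 1/24 ✓; 4 stages ⇒ order 4.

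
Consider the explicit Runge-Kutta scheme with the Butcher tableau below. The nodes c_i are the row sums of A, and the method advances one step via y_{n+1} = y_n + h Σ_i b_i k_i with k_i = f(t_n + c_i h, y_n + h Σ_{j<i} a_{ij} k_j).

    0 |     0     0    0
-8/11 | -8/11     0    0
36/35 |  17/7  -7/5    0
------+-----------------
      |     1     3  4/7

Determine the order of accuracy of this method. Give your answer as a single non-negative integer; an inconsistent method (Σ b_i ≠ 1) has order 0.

0

b = (1, 3, 4/7)
c = (0, -8/11, 36/35)
Ac = (0, 0, 56/55)
Σ b_i: 1·1 + 3·1 + 4/7·1 = 32/7 ≠ 1 ⇒ order 0.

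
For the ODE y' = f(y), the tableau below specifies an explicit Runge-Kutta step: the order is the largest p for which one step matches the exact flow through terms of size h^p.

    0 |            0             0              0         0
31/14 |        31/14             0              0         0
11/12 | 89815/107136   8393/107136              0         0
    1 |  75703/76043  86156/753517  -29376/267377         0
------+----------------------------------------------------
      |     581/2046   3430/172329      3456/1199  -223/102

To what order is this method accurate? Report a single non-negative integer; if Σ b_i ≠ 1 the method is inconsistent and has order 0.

4

b = (581/2046, 3430/172329, 3456/1199, -223/102)
c = (0, 31/14, 11/12, 1)
Ac = (0, 0, 1199/6912, 34/223)
Σ b_i: 581/2046·1 + 3430/172329·1 + 3456/1199·1 + (-223/102)·1 = 1 ✓
b·c: 3430/172329·31/14 + 3456/1199·11/12 + (-223/102)·1 = 1/2 ✓
b·c²: 3430/172329·961/196 + 3456/1199·121/144 + (-223/102)·1 = 1/3 ✓
b·Ac: 3456/1199·1199/6912 + (-223/102)·34/223 = 1/6 ✓
b·c³: 3430/172329·29791/2744 + 3456/1199·1331/1728 + (-223/102)·1 = 1/4 ✓
b·(c∘Ac): 3456/1199·13189/82944 + (-223/102)·34/223 = 1/8 ✓
b·Ac²: 3456/1199·37169/96768 + (-223/102)·731/1561 = 1/12 ✓
b·A²c: (-223/102)·(-17/892) = 1/24 ✓; 4 stages ⇒ order 4.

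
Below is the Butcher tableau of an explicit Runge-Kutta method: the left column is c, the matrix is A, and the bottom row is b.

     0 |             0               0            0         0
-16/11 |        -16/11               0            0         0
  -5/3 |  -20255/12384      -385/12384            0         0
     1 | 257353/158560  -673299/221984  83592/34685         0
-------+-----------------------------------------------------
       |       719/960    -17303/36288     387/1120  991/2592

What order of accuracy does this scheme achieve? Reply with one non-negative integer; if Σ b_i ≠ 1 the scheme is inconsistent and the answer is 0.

b = (719/960, -17303/36288, 387/1120, 991/2592)
c = (0, -16/11, -5/3, 1)
Ac = (0, 0, 35/774, 783/1982)
Σ b_i: 719/960·1 + (-17303/36288)·1 + 387/1120·1 + 991/2592·1 = 1 ✓
b·c: (-17303/36288)·(-16/11) + 387/1120·(-5/3) + 991/2592·1 = 1/2 ✓
b·c²: (-17303/36288)·256/121 + 387/1120·25/9 + 991/2592·1 = 1/3 ✓
b·Ac: 387/1120·35/774 + 991/2592·783/1982 = 1/6 ✓
b·c³: (-17303/36288)·(-4096/1331) + 387/1120·(-125/27) + 991/2592·1 = 1/4 ✓
b·(c∘Ac): 387/1120·(-175/2322) + 991/2592·783/1982 = 1/8 ✓
b·Ac²: 387/1120·(-280/4257) + 991/2592·3024/10901 = 1/12 ✓
b·A²c: 991/2592·108/991 = 1/24 ✓; 4 stages ⇒ order 4.

4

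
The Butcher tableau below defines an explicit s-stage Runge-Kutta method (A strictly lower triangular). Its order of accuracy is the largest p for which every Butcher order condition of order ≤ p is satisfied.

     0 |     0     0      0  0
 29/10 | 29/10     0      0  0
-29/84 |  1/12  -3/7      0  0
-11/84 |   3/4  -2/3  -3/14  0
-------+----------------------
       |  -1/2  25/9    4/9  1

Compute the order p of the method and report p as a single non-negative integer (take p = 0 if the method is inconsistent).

b = (-1/2, 25/9, 4/9, 1)
c = (0, 29/10, -29/84, -11/84)
Ac = (0, 0, -87/70, -10933/5880)
Σ b_i: (-1/2)·1 + 25/9·1 + 4/9·1 + 1·1 = 67/18 ≠ 1 ⇒ order 0.

0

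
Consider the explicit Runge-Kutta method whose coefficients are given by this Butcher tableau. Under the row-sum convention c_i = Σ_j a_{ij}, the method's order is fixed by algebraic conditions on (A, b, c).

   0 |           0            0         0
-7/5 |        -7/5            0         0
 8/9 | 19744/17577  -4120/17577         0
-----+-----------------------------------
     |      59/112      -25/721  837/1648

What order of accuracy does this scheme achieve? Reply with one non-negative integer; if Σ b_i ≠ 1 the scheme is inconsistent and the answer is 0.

3

b = (59/112, -25/721, 837/1648)
c = (0, -7/5, 8/9)
Ac = (0, 0, 824/2511)
Σ b_i: 59/112·1 + (-25/721)·1 + 837/1648·1 = 1 ✓
b·c: (-25/721)·(-7/5) + 837/1648·8/9 = 1/2 ✓
b·c²: (-25/721)·49/25 + 837/1648·64/81 = 1/3 ✓
b·Ac: 837/1648·824/2511 = 1/6 ✓; 3 stages ⇒ order 3.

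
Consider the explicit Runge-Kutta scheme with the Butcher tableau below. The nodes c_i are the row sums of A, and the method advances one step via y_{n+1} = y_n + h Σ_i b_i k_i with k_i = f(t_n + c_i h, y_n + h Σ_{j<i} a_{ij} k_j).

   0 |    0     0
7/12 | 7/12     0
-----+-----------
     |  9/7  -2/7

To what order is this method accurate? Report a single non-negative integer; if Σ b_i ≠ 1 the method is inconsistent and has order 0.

b = (9/7, -2/7)
c = (0, 7/12)
Σ b_i: 9/7·1 + (-2/7)·1 = 1 ✓
b·c: (-2/7)·7/12 = -1/6 ≠ 1/2 ⇒ order 1.

1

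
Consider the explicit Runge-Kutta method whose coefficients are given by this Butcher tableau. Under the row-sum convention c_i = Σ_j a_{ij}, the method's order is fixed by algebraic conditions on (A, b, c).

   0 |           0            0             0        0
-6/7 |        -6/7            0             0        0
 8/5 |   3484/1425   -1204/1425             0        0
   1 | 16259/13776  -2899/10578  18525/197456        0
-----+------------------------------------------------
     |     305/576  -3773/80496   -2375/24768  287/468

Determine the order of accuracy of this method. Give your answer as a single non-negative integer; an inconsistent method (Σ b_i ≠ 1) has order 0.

b = (305/576, -3773/80496, -2375/24768, 287/468)
c = (0, -6/7, 8/5, 1)
Ac = (0, 0, 344/475, 221/574)
Σ b_i: 305/576·1 + (-3773/80496)·1 + (-2375/24768)·1 + 287/468·1 = 1 ✓
b·c: (-3773/80496)·(-6/7) + (-2375/24768)·8/5 + 287/468·1 = 1/2 ✓
b·c²: (-3773/80496)·36/49 + (-2375/24768)·64/25 + 287/468·1 = 1/3 ✓
b·Ac: (-2375/24768)·344/475 + 287/468·221/574 = 1/6 ✓
b·c³: (-3773/80496)·(-216/343) + (-2375/24768)·512/125 + 287/468·1 = 1/4 ✓
b·(c∘Ac): (-2375/24768)·2752/2375 + 287/468·221/574 = 1/8 ✓
b·Ac²: (-2375/24768)·(-2064/3325) + 287/468·78/2009 = 1/12 ✓
b·A²c: 287/468·39/574 = 1/24 ✓; 4 stages ⇒ order 4.

4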